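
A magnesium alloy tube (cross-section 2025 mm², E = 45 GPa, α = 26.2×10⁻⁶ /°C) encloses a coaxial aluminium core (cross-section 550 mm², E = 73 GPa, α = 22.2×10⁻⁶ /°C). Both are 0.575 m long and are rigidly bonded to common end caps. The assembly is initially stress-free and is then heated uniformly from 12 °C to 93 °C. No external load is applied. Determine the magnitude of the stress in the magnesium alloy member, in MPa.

σ ≈ 4.46 MPa (compressive)

Equilibrium of a rigid end plate with no external load gives equal and opposite internal forces ±P in the two members. Since α_{magnesium alloy} > α_{aluminium}, heating drives the magnesium alloy into compression and the aluminium into tension.
Equating the net (thermal + elastic) strains gives |α₁ − α₂|·ΔT = P·[1/(A₁E₁) + 1/(A₂E₂)].
|α₁ − α₂|·ΔT = 4×10⁻⁶ × 81 = 0.000324.
1/(A₁E₁) + 1/(A₂E₂) = 1/(2025×45×10³) + 1/(550×73×10³) = 3.588×10⁻⁸ N⁻¹.
So P = 0.000324 / 3.588×10⁻⁸ = 9.03 kN.
σ_{magnesium alloy} = P/A₁ = 9030/2025 = 4.459 MPa, compressive.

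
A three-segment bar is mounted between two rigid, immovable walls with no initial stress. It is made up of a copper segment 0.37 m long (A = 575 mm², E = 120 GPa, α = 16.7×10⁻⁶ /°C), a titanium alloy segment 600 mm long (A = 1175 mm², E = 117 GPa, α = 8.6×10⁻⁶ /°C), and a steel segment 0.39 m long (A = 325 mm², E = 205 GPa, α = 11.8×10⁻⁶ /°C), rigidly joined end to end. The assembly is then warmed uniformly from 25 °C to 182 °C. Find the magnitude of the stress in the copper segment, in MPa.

Free thermal expansion of the whole bar: Σ αᵢΔT Lᵢ = 16.7×10⁻⁶×157×370 + 8.6×10⁻⁶×157×600 + 11.8×10⁻⁶×157×390 = 2.503 mm.
Since the ends are fixed, an axial force P builds up, equal in every segment, with P · Σ Lᵢ/(AᵢEᵢ) = δ_free.
Σ Lᵢ/(AᵢEᵢ) = 370/(575×120×10³) + 600/(1175×117×10³) + 390/(325×205×10³) = 1.558×10⁻⁵ mm/N.
Hence P = δ_free / Σ(L/AE) = 2.503/1.558×10⁻⁵ = 160.6 kN (compressive).
σ_{copper} = P / A = 160600 / 575 = 279.4 MPa.

σ ≈ 279 MPa (compressive)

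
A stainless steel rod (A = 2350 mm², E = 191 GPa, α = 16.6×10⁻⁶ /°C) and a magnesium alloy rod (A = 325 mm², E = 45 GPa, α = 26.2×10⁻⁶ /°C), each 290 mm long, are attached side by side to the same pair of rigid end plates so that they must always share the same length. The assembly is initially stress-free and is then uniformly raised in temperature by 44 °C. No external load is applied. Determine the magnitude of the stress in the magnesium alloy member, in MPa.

σ ≈ 18.4 MPa (compressive)

Both members must finish at the same length. With the larger α, the magnesium alloy tends to over-expand; the plates restrain it, putting the magnesium alloy in compression and the stainless steel in tension. With no external load the two internal forces are equal and opposite, magnitude P.
Compatibility of the two members (thermal + elastic change equal): (α₁ − α₂)ΔT = P·[1/(A₁E₁) + 1/(A₂E₂)].
|α₁ − α₂|·ΔT = 9.6×10⁻⁶ × 44 = 0.0004224.
1/(A₁E₁) + 1/(A₂E₂) = 1/(2350×191×10³) + 1/(325×45×10³) = 7.06×10⁻⁸ N⁻¹.
So P = 0.0004224 / 7.06×10⁻⁸ = 5.983 kN.
σ_{magnesium alloy} = P/A₂ = 5983/325 = 18.41 MPa, compressive.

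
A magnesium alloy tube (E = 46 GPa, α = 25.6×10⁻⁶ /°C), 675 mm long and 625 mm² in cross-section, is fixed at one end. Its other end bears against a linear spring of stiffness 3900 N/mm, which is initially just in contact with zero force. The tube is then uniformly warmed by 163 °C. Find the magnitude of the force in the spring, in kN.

Free thermal expansion: δ_free = αΔT L = 25.6×10⁻⁶ × 163 × 675 = 2.817 mm.
Let P be the compressive force at the spring. The tube shortens elastically by PL/(AE) and the spring compresses by P/k; together these equal δ_free.
So P = δ_free / [L/(AE) + 1/k] = 2.817 / [ 675/(625×46×10³) + 1/(3900) ].
P = 2.817 / 0.0002799 = 10060 N.

P ≈ 10.1 kN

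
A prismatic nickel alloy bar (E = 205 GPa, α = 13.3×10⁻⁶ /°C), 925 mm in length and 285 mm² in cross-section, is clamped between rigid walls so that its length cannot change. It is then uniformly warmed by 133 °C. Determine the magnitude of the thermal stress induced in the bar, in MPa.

With length fixed, the mechanical strain must cancel the thermal strain αΔT = 13.3×10⁻⁶ × 133 = 1768.9×10⁻⁶.
σ = EαΔT = 205×10³ × 13.3×10⁻⁶ × 133 = 362.6 MPa (compressive; the bar is trying to expand).

σ ≈ 363 MPa (compressive)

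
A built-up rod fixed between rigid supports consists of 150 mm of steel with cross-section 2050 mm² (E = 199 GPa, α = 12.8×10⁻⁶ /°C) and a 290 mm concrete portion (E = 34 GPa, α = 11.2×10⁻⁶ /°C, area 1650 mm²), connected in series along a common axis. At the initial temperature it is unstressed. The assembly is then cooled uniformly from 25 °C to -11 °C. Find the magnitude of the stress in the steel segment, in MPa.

σ ≈ 16.4 MPa (tensile)

With the walls removed the bar would change length by δ_free = Σ αᵢΔT Lᵢ = 12.8×10⁻⁶×36×150 + 11.2×10⁻⁶×36×290 = 0.186 mm.
Since the ends are fixed, an axial force P builds up, equal in every segment, with P · Σ Lᵢ/(AᵢEᵢ) = δ_free.
Σ Lᵢ/(AᵢEᵢ) = 150/(2050×199×10³) + 290/(1650×34×10³) = 5.537×10⁻⁶ mm/N.
P = 0.186 / 5.537×10⁻⁶ = 33600 N = 33.6 kN, tensile.
σ_{steel} = P / A = 33600 / 2050 = 16.39 MPa.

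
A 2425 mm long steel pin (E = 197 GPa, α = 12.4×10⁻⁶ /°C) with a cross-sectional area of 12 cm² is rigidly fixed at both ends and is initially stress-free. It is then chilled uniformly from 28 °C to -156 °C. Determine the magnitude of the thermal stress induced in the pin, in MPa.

σ ≈ 449 MPa (tensile)

The supports are rigid, so the total axial strain is zero. The restrained thermal strain is ε = αΔT = 12.4×10⁻⁶ × 184 = 2281.6×10⁻⁶.
σ = EαΔT = 197×10³ × 12.4×10⁻⁶ × 184 = 449.5 MPa (tensile; the pin is trying to contract).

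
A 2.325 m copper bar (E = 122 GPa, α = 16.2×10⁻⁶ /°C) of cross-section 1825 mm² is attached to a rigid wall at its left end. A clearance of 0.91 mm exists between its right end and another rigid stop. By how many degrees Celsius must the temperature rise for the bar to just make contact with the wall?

ΔT ≈ 24.2 °C

Contact occurs when the free expansion equals the gap: αΔT L = 0.91 mm.
ΔT = 0.91 / (16.2×10⁻⁶ × 2325) = 24.16 °C.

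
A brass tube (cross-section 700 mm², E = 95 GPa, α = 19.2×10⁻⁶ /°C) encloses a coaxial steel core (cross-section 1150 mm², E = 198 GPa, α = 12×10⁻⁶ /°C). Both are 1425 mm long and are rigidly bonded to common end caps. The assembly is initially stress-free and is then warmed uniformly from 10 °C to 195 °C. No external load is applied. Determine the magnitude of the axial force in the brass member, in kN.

P ≈ 68.6 kN (compressive in the brass)

Both members must finish at the same length. With the larger α, the brass tends to over-expand; the plates restrain it, putting the brass in compression and the steel in tension. With no external load the two internal forces are equal and opposite, magnitude P.
Compatibility of the two members (thermal + elastic change equal): (α₁ − α₂)ΔT = P·[1/(A₁E₁) + 1/(A₂E₂)].
|α₁ − α₂|·ΔT = 7.2×10⁻⁶ × 185 = 0.001332.
1/(A₁E₁) + 1/(A₂E₂) = 1/(700×95×10³) + 1/(1150×198×10³) = 1.943×10⁻⁸ N⁻¹.
So P = 0.001332 / 1.943×10⁻⁸ = 68.56 kN.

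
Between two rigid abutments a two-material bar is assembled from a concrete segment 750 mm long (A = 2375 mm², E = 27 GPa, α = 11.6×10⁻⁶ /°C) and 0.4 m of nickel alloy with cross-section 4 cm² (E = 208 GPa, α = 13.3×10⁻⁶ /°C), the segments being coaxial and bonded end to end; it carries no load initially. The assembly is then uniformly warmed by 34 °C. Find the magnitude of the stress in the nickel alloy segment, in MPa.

Free thermal expansion of the whole bar: Σ αᵢΔT Lᵢ = 11.6×10⁻⁶×34×750 + 13.3×10⁻⁶×34×400 = 0.4767 mm.
Since the ends are fixed, an axial force P builds up, equal in every segment, with P · Σ Lᵢ/(AᵢEᵢ) = δ_free.
The series flexibility is Σ Lᵢ/(AᵢEᵢ) = 750/(2375×27×10³) + 400/(400×208×10³) = 1.65×10⁻⁵ mm/N.
P = 0.4767 / 1.65×10⁻⁵ = 28880 N = 28.88 kN, compressive.
σ_{nickel alloy} = P / A = 28880 / 400 = 72.21 MPa.

σ ≈ 72.2 MPa (compressive)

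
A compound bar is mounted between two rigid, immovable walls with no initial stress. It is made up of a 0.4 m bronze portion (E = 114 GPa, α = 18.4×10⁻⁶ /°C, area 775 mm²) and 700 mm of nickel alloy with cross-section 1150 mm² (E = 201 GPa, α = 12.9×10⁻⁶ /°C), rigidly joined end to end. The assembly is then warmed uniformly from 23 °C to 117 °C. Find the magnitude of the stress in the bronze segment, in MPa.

σ ≈ 263 MPa (compressive)

With the walls removed the bar would change length by δ_free = Σ αᵢΔT Lᵢ = 18.4×10⁻⁶×94×400 + 12.9×10⁻⁶×94×700 = 1.541 mm.
Since the ends are fixed, an axial force P builds up, equal in every segment, with P · Σ Lᵢ/(AᵢEᵢ) = δ_free.
The series flexibility is Σ Lᵢ/(AᵢEᵢ) = 400/(775×114×10³) + 700/(1150×201×10³) = 7.556×10⁻⁶ mm/N.
Hence P = δ_free / Σ(L/AE) = 1.541/7.556×10⁻⁶ = 203.9 kN (compressive).
σ_{bronze} = P / A = 203900 / 775 = 263.1 MPa.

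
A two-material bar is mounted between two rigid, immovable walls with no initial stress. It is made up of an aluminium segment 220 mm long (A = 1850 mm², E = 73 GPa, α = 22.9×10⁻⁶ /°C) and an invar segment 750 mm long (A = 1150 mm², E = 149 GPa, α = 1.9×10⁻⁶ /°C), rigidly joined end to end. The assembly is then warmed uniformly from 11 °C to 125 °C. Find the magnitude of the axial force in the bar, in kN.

If the supports were absent, the total length change would be Σ αᵢΔT Lᵢ = 22.9×10⁻⁶×114×220 + 1.9×10⁻⁶×114×750 = 0.7368 mm.
The walls prevent any net length change, so an axial force P (same in every segment) develops. Compatibility: P · Σ Lᵢ/(AᵢEᵢ) = δ_free.
The series flexibility is Σ Lᵢ/(AᵢEᵢ) = 220/(1850×73×10³) + 750/(1150×149×10³) = 6.006×10⁻⁶ mm/N.
So P = 0.7368 / 6.006×10⁻⁶ = 122.7 kN, compressive.

P ≈ 123 kN (compressive)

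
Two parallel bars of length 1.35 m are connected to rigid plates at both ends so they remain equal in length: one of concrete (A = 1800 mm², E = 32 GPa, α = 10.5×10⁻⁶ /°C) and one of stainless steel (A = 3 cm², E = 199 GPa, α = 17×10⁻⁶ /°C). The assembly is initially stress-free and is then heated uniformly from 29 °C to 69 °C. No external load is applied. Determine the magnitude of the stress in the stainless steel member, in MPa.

The stainless steel has the larger α, so on heating it would change length more than the concrete if both were free. The rigid plates force a common final length, so the stainless steel is put into compression and the concrete into tension, with equal and opposite forces P (no external load).
Setting the final lengths equal and cancelling L: (α₁ − α₂)ΔT = P/(A₁E₁) + P/(A₂E₂).
|α₁ − α₂|·ΔT = 6.5×10⁻⁶ × 40 = 0.00026.
1/(A₁E₁) + 1/(A₂E₂) = 1/(1800×32×10³) + 1/(300×199×10³) = 3.411×10⁻⁸ N⁻¹.
So P = 0.00026 / 3.411×10⁻⁸ = 7.622 kN.
σ_{stainless steel} = P/A₂ = 7622/300 = 25.41 MPa, compressive.

σ ≈ 25.4 MPa (compressive)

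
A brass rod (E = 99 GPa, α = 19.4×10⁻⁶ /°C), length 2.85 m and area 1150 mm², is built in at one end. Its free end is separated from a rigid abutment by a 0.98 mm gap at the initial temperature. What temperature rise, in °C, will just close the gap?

ΔT ≈ 17.7 °C

The gap closes when αΔT L = 0.98 mm, since the rod is still unstressed at that instant.
ΔT = 0.98 / (19.4×10⁻⁶ × 2850) = 17.72 °C.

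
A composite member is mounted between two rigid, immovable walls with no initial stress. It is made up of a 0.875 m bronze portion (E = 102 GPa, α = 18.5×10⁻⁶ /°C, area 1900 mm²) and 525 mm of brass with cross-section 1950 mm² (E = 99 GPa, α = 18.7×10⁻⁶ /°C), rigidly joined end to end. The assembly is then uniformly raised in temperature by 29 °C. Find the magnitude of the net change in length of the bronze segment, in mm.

Free thermal expansion of the whole bar: Σ αᵢΔT Lᵢ = 18.5×10⁻⁶×29×875 + 18.7×10⁻⁶×29×525 = 0.7541 mm.
Since the ends are fixed, an axial force P builds up, equal in every segment, with P · Σ Lᵢ/(AᵢEᵢ) = δ_free.
The series flexibility is Σ Lᵢ/(AᵢEᵢ) = 875/(1900×102×10³) + 525/(1950×99×10³) = 7.234×10⁻⁶ mm/N.
Hence P = δ_free / Σ(L/AE) = 0.7541/7.234×10⁻⁶ = 104.2 kN (compressive).
For the bronze segment, free thermal change = 18.5×10⁻⁶×29×875 = 0.4694 mm and elastic change from P = 104200×875/(1900×102×10³) = 0.4707 mm; these oppose, so the net change is 0.00122 mm (segment shortens).

|ΔL| ≈ 0.00122 mm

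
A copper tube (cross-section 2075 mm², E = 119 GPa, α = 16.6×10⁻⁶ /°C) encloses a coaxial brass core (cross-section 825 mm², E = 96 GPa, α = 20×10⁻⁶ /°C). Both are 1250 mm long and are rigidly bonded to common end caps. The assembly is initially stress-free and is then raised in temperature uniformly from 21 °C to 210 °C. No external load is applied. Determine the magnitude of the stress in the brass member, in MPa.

σ ≈ 46.7 MPa (compressive)

The brass has the larger α, so on heating it would change length more than the copper if both were free. The rigid plates force a common final length, so the brass is put into compression and the copper into tension, with equal and opposite forces P (no external load).
Equating the net (thermal + elastic) strains gives |α₁ − α₂|·ΔT = P·[1/(A₁E₁) + 1/(A₂E₂)].
|α₁ − α₂|·ΔT = 3.4×10⁻⁶ × 189 = 0.0006426.
1/(A₁E₁) + 1/(A₂E₂) = 1/(2075×119×10³) + 1/(825×96×10³) = 1.668×10⁻⁸ N⁻¹.
So P = 0.0006426 / 1.668×10⁻⁸ = 38.53 kN.
σ_{brass} = P/A₂ = 38530/825 = 46.71 MPa, compressive.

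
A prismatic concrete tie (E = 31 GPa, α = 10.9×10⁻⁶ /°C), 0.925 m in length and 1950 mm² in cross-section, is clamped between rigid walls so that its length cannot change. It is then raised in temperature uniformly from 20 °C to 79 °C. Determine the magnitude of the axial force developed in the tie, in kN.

P ≈ 38.9 kN (compressive)

With zero net strain, σ = E·αΔT = 31 GPa × 10.9×10⁻⁶ × 59 = 19.94 MPa.
Then P = σA = 19.94 × 1950 mm² = 38.88 kN, compressive.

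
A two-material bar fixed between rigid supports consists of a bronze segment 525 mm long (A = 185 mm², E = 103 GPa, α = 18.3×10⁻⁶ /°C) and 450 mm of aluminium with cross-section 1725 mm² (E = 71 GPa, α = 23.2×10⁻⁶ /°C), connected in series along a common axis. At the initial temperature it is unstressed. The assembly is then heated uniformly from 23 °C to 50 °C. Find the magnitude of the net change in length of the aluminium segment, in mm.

Free thermal expansion of the whole bar: Σ αᵢΔT Lᵢ = 18.3×10⁻⁶×27×525 + 23.2×10⁻⁶×27×450 = 0.5413 mm.
The rigid supports impose zero overall length change; the single axial force P common to all segments must satisfy P Σ Lᵢ/(AᵢEᵢ) = δ_free.
The series flexibility is Σ Lᵢ/(AᵢEᵢ) = 525/(185×103×10³) + 450/(1725×71×10³) = 3.123×10⁻⁵ mm/N.
So P = 0.5413 / 3.123×10⁻⁵ = 17.33 kN, compressive.
For the aluminium segment, free thermal change = 23.2×10⁻⁶×27×450 = 0.2819 mm and elastic change from P = 17330×450/(1725×71×10³) = 0.06369 mm; these oppose, so the net change is 0.218 mm (segment lengthens).

|ΔL| ≈ 0.218 mm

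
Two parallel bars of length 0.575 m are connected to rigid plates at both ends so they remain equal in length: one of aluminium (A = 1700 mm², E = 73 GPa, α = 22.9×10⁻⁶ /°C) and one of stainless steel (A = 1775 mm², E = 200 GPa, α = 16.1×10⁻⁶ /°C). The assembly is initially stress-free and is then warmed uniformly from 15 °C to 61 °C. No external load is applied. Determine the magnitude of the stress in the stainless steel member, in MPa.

Both members must finish at the same length. With the larger α, the aluminium tends to over-expand; the plates restrain it, putting the aluminium in compression and the stainless steel in tension. With no external load the two internal forces are equal and opposite, magnitude P.
Setting the final lengths equal and cancelling L: (α₁ − α₂)ΔT = P/(A₁E₁) + P/(A₂E₂).
|α₁ − α₂|·ΔT = 6.8×10⁻⁶ × 46 = 0.0003128.
1/(A₁E₁) + 1/(A₂E₂) = 1/(1700×73×10³) + 1/(1775×200×10³) = 1.087×10⁻⁸ N⁻¹.
So P = 0.0003128 / 1.087×10⁻⁸ = 28.76 kN.
σ_{stainless steel} = P/A₂ = 28760/1775 = 16.2 MPa, tensile.

σ ≈ 16.2 MPa (tensile)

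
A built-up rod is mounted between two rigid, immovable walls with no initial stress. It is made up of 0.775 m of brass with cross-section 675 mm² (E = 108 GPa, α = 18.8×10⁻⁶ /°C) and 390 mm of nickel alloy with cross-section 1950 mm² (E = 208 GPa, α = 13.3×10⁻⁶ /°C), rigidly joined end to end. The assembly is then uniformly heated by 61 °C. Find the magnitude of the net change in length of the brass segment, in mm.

|ΔL| ≈ 0.216 mm

If the supports were absent, the total length change would be Σ αᵢΔT Lᵢ = 18.8×10⁻⁶×61×775 + 13.3×10⁻⁶×61×390 = 1.205 mm.
The rigid supports impose zero overall length change; the single axial force P common to all segments must satisfy P Σ Lᵢ/(AᵢEᵢ) = δ_free.
The series flexibility is Σ Lᵢ/(AᵢEᵢ) = 775/(675×108×10³) + 390/(1950×208×10³) = 1.159×10⁻⁵ mm/N.
P = 1.205 / 1.159×10⁻⁵ = 104000 N = 104 kN, compressive.
For the brass segment, free thermal change = 18.8×10⁻⁶×61×775 = 0.8888 mm and elastic change from P = 104000×775/(675×108×10³) = 1.105 mm; these oppose, so the net change is 0.216 mm (segment shortens).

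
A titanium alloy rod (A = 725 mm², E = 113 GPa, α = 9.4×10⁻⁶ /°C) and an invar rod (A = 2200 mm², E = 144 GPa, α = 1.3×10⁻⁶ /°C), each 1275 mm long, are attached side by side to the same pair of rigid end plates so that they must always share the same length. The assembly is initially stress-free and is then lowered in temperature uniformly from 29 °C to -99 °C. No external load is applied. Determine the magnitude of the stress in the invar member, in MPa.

σ ≈ 30.7 MPa (compressive)

The titanium alloy has the larger α, so on cooling it would change length more than the invar if both were free. The rigid plates force a common final length, so the titanium alloy is put into tension and the invar into compression, with equal and opposite forces P (no external load).
Equating the net (thermal + elastic) strains gives |α₁ − α₂|·ΔT = P·[1/(A₁E₁) + 1/(A₂E₂)].
|α₁ − α₂|·ΔT = 8.1×10⁻⁶ × 128 = 0.001037.
1/(A₁E₁) + 1/(A₂E₂) = 1/(725×113×10³) + 1/(2200×144×10³) = 1.536×10⁻⁸ N⁻¹.
P = 0.001037 / 1.536×10⁻⁸ = 67490 N = 67.49 kN.
σ_{invar} = P/A₂ = 67490/2200 = 30.68 MPa, compressive.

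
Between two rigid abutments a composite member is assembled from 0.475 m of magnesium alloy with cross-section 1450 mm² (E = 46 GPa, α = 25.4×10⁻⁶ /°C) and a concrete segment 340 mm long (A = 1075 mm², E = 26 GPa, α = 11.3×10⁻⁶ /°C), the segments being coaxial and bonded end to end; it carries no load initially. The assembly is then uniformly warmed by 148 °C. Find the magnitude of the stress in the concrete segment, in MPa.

Free thermal expansion of the whole bar: Σ αᵢΔT Lᵢ = 25.4×10⁻⁶×148×475 + 11.3×10⁻⁶×148×340 = 2.354 mm.
The walls prevent any net length change, so an axial force P (same in every segment) develops. Compatibility: P · Σ Lᵢ/(AᵢEᵢ) = δ_free.
Σ Lᵢ/(AᵢEᵢ) = 475/(1450×46×10³) + 340/(1075×26×10³) = 1.929×10⁻⁵ mm/N.
P = 2.354 / 1.929×10⁻⁵ = 122100 N = 122.1 kN, compressive.
σ_{concrete} = P / A = 122100 / 1075 = 113.6 MPa.

σ ≈ 114 MPa (compressive)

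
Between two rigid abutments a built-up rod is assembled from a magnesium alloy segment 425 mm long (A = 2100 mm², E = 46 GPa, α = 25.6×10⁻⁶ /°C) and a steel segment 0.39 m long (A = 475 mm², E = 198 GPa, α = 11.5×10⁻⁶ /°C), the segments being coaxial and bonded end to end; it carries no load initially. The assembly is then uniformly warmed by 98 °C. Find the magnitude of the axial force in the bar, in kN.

P ≈ 176 kN (compressive)

Free thermal expansion of the whole bar: Σ αᵢΔT Lᵢ = 25.6×10⁻⁶×98×425 + 11.5×10⁻⁶×98×390 = 1.506 mm.
The rigid supports impose zero overall length change; the single axial force P common to all segments must satisfy P Σ Lᵢ/(AᵢEᵢ) = δ_free.
The series flexibility is Σ Lᵢ/(AᵢEᵢ) = 425/(2100×46×10³) + 390/(475×198×10³) = 8.546×10⁻⁶ mm/N.
P = 1.506 / 8.546×10⁻⁶ = 176200 N = 176.2 kN, compressive.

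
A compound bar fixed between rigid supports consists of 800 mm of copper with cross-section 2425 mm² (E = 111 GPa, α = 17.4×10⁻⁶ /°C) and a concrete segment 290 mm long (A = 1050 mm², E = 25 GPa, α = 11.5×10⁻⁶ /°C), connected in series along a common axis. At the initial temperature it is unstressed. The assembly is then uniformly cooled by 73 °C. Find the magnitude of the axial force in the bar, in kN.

P ≈ 89.8 kN (tensile)

Free thermal contraction of the whole bar: Σ αᵢΔT Lᵢ = 17.4×10⁻⁶×73×800 + 11.5×10⁻⁶×73×290 = 1.26 mm.
The walls prevent any net length change, so an axial force P (same in every segment) develops. Compatibility: P · Σ Lᵢ/(AᵢEᵢ) = δ_free.
The series flexibility is Σ Lᵢ/(AᵢEᵢ) = 800/(2425×111×10³) + 290/(1050×25×10³) = 1.402×10⁻⁵ mm/N.
So P = 1.26 / 1.402×10⁻⁵ = 89.85 kN, tensile.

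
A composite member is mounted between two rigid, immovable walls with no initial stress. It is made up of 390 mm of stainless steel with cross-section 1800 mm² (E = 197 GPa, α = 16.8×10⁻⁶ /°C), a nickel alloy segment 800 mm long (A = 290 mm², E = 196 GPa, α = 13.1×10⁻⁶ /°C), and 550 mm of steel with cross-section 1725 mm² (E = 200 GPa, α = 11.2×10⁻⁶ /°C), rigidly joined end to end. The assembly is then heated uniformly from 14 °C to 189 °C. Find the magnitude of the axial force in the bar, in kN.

If the supports were absent, the total length change would be Σ αᵢΔT Lᵢ = 16.8×10⁻⁶×175×390 + 13.1×10⁻⁶×175×800 + 11.2×10⁻⁶×175×550 = 4.059 mm.
The rigid supports impose zero overall length change; the single axial force P common to all segments must satisfy P Σ Lᵢ/(AᵢEᵢ) = δ_free.
The series flexibility is Σ Lᵢ/(AᵢEᵢ) = 390/(1800×197×10³) + 800/(290×196×10³) + 550/(1725×200×10³) = 1.677×10⁻⁵ mm/N.
P = 4.059 / 1.677×10⁻⁵ = 242000 N = 242 kN, compressive.

P ≈ 242 kN (compressive)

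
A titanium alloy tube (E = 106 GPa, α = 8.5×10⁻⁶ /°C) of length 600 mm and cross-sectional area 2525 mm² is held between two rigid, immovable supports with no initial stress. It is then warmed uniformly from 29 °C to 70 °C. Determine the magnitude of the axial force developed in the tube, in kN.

P ≈ 93.3 kN (compressive)

Full restraint means ε = 0, so the stress is σ = EαΔT = 106×10³ × 8.5×10⁻⁶ × 41 = 36.94 MPa.
Axial force P = σA = 36.94 × 2525 = 93280 N = 93.28 kN, compressive.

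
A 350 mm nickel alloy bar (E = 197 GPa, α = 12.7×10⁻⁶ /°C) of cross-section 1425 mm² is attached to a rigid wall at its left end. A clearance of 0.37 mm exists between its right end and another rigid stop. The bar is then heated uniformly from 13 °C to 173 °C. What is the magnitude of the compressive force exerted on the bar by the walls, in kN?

Free thermal elongation = αΔT L = 12.7×10⁻⁶ × 160 × 350 = 0.7112 mm.
This exceeds the 0.37 mm gap, so the wall pushes back. The portion of expansion that must be recovered elastically is δ_free − gap = 0.7112 − 0.37 = 0.3412 mm.
Compatibility: PL/(AE) = 0.3412 mm, so σ = P/A = E × (0.3412/350) = 192 MPa.
Force on the wall = σA = 192 × 1425 mm² = 273.7 kN.

P ≈ 274 kN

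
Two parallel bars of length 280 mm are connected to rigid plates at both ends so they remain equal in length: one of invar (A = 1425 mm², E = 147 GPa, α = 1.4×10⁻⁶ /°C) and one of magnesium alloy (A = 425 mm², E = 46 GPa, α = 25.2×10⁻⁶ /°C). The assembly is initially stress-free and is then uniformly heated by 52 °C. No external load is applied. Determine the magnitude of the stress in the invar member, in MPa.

Both members must finish at the same length. With the larger α, the magnesium alloy tends to over-expand; the plates restrain it, putting the magnesium alloy in compression and the invar in tension. With no external load the two internal forces are equal and opposite, magnitude P.
Compatibility of the two members (thermal + elastic change equal): (α₁ − α₂)ΔT = P·[1/(A₁E₁) + 1/(A₂E₂)].
|α₁ − α₂|·ΔT = 23.8×10⁻⁶ × 52 = 0.001238.
1/(A₁E₁) + 1/(A₂E₂) = 1/(1425×147×10³) + 1/(425×46×10³) = 5.592×10⁻⁸ N⁻¹.
So P = 0.001238 / 5.592×10⁻⁸ = 22.13 kN.
σ_{invar} = P/A₁ = 22130/1425 = 15.53 MPa, tensile.

σ ≈ 15.5 MPa (tensile)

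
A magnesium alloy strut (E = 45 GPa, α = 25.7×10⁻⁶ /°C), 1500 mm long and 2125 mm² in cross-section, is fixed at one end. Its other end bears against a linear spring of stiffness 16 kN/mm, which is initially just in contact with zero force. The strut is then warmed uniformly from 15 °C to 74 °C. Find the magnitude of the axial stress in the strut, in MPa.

The unrestrained thermal change is αΔT L = 25.7×10⁻⁶ × 59 × 1500 = 2.274 mm.
Let P be the compressive force at the spring. The strut shortens elastically by PL/(AE) and the spring compresses by P/k; together these equal δ_free.
So P = δ_free / [L/(AE) + 1/k] = 2.274 / [ 1500/(2125×45×10³) + 1/(16×10³) ].
P = 2.274 / 7.819×10⁻⁵ = 29090 N.
σ = P/A = 29090/2125 = 13.69 MPa.

σ ≈ 13.7 MPa (compressive)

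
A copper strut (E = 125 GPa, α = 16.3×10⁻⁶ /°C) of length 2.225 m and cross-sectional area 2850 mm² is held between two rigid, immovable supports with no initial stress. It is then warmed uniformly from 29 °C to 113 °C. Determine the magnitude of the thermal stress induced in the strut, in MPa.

σ ≈ 171 MPa (compressive)

With length fixed, the mechanical strain must cancel the thermal strain αΔT = 16.3×10⁻⁶ × 84 = 1369.2×10⁻⁶.
The stress required to suppress this strain is σ = Eε = 125×10³ × 1369.2×10⁻⁶ = 171.2 MPa, compressive since the strut is trying to expand.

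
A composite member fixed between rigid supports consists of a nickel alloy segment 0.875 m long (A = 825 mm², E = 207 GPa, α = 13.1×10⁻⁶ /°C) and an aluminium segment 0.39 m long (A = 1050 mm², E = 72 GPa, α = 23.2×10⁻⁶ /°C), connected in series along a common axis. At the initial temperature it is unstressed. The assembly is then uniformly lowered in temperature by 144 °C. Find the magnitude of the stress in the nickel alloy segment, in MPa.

σ ≈ 348 MPa (tensile)

With the walls removed the bar would change length by δ_free = Σ αᵢΔT Lᵢ = 13.1×10⁻⁶×144×875 + 23.2×10⁻⁶×144×390 = 2.954 mm.
The rigid supports impose zero overall length change; the single axial force P common to all segments must satisfy P Σ Lᵢ/(AᵢEᵢ) = δ_free.
Σ Lᵢ/(AᵢEᵢ) = 875/(825×207×10³) + 390/(1050×72×10³) = 1.028×10⁻⁵ mm/N.
So P = 2.954 / 1.028×10⁻⁵ = 287.2 kN, tensile.
σ_{nickel alloy} = P / A = 287200 / 825 = 348.2 MPa.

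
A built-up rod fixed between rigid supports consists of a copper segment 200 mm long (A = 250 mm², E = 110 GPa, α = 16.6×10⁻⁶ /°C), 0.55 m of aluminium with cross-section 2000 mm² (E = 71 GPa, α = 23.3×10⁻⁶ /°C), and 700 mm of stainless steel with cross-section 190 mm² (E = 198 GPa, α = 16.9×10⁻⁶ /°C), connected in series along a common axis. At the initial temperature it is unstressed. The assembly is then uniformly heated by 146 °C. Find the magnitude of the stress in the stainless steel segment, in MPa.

If the supports were absent, the total length change would be Σ αᵢΔT Lᵢ = 16.6×10⁻⁶×146×200 + 23.3×10⁻⁶×146×550 + 16.9×10⁻⁶×146×700 = 4.083 mm.
The walls prevent any net length change, so an axial force P (same in every segment) develops. Compatibility: P · Σ Lᵢ/(AᵢEᵢ) = δ_free.
Σ Lᵢ/(AᵢEᵢ) = 200/(250×110×10³) + 550/(2000×71×10³) + 700/(190×198×10³) = 2.975×10⁻⁵ mm/N.
P = 4.083 / 2.975×10⁻⁵ = 137200 N = 137.2 kN, compressive.
σ_{stainless steel} = P / A = 137200 / 190 = 722.2 MPa.

σ ≈ 722 MPa (compressive)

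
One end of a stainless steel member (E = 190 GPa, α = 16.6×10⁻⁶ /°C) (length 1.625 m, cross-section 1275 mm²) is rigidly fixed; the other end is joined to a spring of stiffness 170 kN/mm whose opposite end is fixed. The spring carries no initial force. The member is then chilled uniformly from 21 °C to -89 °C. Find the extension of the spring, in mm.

δ ≈ 1.39 mm

The unrestrained thermal change is αΔT L = 16.6×10⁻⁶ × 110 × 1625 = 2.967 mm.
Let P be the tensile force in the spring. The member extends elastically by PL/(AE) and the spring stretches by P/k; together these equal δ_free.
P [ L/(AE) + 1/k ] = δ_free → P [ 1625/(1275×190×10³) + 1/(170×10³) ] = 2.967.
P = 2.967 / 1.259×10⁻⁵ = 235700 N.
Spring extension = P/k = 235700/(170×10³) = 1.386 mm.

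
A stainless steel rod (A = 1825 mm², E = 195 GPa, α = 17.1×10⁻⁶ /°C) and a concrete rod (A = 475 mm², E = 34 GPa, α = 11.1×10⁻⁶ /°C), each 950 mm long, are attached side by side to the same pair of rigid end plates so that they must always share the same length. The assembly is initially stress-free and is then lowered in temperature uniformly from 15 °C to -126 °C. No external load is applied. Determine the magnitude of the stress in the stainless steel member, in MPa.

The stainless steel has the larger α, so on cooling it would change length more than the concrete if both were free. The rigid plates force a common final length, so the stainless steel is put into tension and the concrete into compression, with equal and opposite forces P (no external load).
Equating the net (thermal + elastic) strains gives |α₁ − α₂|·ΔT = P·[1/(A₁E₁) + 1/(A₂E₂)].
|α₁ − α₂|·ΔT = 6×10⁻⁶ × 141 = 0.000846.
1/(A₁E₁) + 1/(A₂E₂) = 1/(1825×195×10³) + 1/(475×34×10³) = 6.473×10⁻⁸ N⁻¹.
So P = 0.000846 / 6.473×10⁻⁸ = 13.07 kN.
σ_{stainless steel} = P/A₁ = 13070/1825 = 7.162 MPa, tensile.

σ ≈ 7.16 MPa (tensile)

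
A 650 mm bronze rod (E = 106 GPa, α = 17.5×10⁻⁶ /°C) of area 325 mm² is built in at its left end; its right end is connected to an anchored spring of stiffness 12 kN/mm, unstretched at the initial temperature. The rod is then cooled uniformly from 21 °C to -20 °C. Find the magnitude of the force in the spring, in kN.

P ≈ 4.56 kN

The unrestrained thermal change is αΔT L = 17.5×10⁻⁶ × 41 × 650 = 0.4664 mm.
With a force P in the spring, the elastic change of the rod is PL/(AE) and that of the spring is P/k; compatibility requires their sum to equal δ_free.
So P = δ_free / [L/(AE) + 1/k] = 0.4664 / [ 650/(325×106×10³) + 1/(12×10³) ].
P = 0.4664 / 0.0001022 = 4563 N.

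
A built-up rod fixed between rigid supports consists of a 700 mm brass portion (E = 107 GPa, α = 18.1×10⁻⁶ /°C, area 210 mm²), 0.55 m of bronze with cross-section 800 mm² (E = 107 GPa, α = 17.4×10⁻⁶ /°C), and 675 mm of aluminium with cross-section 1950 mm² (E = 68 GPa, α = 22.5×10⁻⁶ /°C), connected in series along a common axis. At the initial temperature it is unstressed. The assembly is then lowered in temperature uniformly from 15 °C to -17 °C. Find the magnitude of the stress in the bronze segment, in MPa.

σ ≈ 35.1 MPa (tensile)

With the walls removed the bar would change length by δ_free = Σ αᵢΔT Lᵢ = 18.1×10⁻⁶×32×700 + 17.4×10⁻⁶×32×550 + 22.5×10⁻⁶×32×675 = 1.198 mm.
The rigid supports impose zero overall length change; the single axial force P common to all segments must satisfy P Σ Lᵢ/(AᵢEᵢ) = δ_free.
Σ Lᵢ/(AᵢEᵢ) = 700/(210×107×10³) + 550/(800×107×10³) + 675/(1950×68×10³) = 4.267×10⁻⁵ mm/N.
Hence P = δ_free / Σ(L/AE) = 1.198/4.267×10⁻⁵ = 28.07 kN (tensile).
σ_{bronze} = P / A = 28070 / 800 = 35.09 MPa.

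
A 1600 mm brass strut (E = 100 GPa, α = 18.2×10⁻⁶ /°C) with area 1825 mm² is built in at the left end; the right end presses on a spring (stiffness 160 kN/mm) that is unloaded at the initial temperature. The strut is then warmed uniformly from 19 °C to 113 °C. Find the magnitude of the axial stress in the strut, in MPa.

σ ≈ 99.9 MPa (compressive)

The unrestrained thermal change is αΔT L = 18.2×10⁻⁶ × 94 × 1600 = 2.737 mm.
With a force P in the spring, the elastic change of the strut is PL/(AE) and that of the spring is P/k; compatibility requires their sum to equal δ_free.
So P = δ_free / [L/(AE) + 1/k] = 2.737 / [ 1600/(1825×100×10³) + 1/(160×10³) ].
P = 2.737 / 1.502×10⁻⁵ = 182300 N.
σ = P/A = 182300/1825 = 99.88 MPa.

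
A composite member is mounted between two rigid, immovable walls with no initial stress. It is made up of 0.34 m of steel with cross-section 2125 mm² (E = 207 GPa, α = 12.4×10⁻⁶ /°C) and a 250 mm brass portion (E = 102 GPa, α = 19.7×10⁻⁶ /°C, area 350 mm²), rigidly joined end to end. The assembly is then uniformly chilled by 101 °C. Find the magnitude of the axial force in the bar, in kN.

With the walls removed the bar would change length by δ_free = Σ αᵢΔT Lᵢ = 12.4×10⁻⁶×101×340 + 19.7×10⁻⁶×101×250 = 0.9232 mm.
The rigid supports impose zero overall length change; the single axial force P common to all segments must satisfy P Σ Lᵢ/(AᵢEᵢ) = δ_free.
Σ Lᵢ/(AᵢEᵢ) = 340/(2125×207×10³) + 250/(350×102×10³) = 7.776×10⁻⁶ mm/N.
So P = 0.9232 / 7.776×10⁻⁶ = 118.7 kN, tensile.

P ≈ 119 kN (tensile)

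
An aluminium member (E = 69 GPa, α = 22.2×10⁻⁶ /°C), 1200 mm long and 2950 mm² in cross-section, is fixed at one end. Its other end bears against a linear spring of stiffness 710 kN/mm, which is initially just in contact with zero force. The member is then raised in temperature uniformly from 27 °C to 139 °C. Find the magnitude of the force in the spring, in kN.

P ≈ 409 kN

If the spring were absent the member would lengthen by αΔT L = 22.2×10⁻⁶ × 112 × 1200 = 2.984 mm.
Let P be the compressive force at the spring. The member shortens elastically by PL/(AE) and the spring compresses by P/k; together these equal δ_free.
So P = δ_free / [L/(AE) + 1/k] = 2.984 / [ 1200/(2950×69×10³) + 1/(710×10³) ].
P = 2.984 / 7.304×10⁻⁶ = 408500 N.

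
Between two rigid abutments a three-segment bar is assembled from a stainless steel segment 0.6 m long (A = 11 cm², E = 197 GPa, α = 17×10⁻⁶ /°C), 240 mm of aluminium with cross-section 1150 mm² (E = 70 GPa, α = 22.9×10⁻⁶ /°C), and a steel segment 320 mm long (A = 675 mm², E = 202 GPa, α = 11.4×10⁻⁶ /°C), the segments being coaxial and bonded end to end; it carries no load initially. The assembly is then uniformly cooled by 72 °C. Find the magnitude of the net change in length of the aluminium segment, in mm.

Free thermal contraction of the whole bar: Σ αᵢΔT Lᵢ = 17×10⁻⁶×72×600 + 22.9×10⁻⁶×72×240 + 11.4×10⁻⁶×72×320 = 1.393 mm.
The rigid supports impose zero overall length change; the single axial force P common to all segments must satisfy P Σ Lᵢ/(AᵢEᵢ) = δ_free.
The series flexibility is Σ Lᵢ/(AᵢEᵢ) = 600/(1100×197×10³) + 240/(1150×70×10³) + 320/(675×202×10³) = 8.097×10⁻⁶ mm/N.
P = 1.393 / 8.097×10⁻⁶ = 172000 N = 172 kN, tensile.
For the aluminium segment, free thermal change = 22.9×10⁻⁶×72×240 = 0.3957 mm and elastic change from P = 172000×240/(1150×70×10³) = 0.5128 mm; these oppose, so the net change is 0.117 mm (segment lengthens).

|ΔL| ≈ 0.117 mm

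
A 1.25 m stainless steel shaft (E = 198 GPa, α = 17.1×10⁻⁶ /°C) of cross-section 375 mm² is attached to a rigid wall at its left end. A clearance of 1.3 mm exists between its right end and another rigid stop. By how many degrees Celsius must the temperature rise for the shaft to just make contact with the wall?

The gap closes when αΔT L = 1.3 mm, since the shaft is still unstressed at that instant.
So ΔT = g/(αL) = 1.3/(17.1×10⁻⁶ × 1250) = 60.82 °C.

ΔT ≈ 60.8 °C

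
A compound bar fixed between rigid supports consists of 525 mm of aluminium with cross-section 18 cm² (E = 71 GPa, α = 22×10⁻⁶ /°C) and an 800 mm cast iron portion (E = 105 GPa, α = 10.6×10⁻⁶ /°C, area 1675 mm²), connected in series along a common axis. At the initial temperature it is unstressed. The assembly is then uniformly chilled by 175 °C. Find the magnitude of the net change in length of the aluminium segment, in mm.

With the walls removed the bar would change length by δ_free = Σ αᵢΔT Lᵢ = 22×10⁻⁶×175×525 + 10.6×10⁻⁶×175×800 = 3.505 mm.
Since the ends are fixed, an axial force P builds up, equal in every segment, with P · Σ Lᵢ/(AᵢEᵢ) = δ_free.
The series flexibility is Σ Lᵢ/(AᵢEᵢ) = 525/(1800×71×10³) + 800/(1675×105×10³) = 8.657×10⁻⁶ mm/N.
So P = 3.505 / 8.657×10⁻⁶ = 404.9 kN, tensile.
For the aluminium segment, free thermal change = 22×10⁻⁶×175×525 = 2.021 mm and elastic change from P = 404900×525/(1800×71×10³) = 1.663 mm; these oppose, so the net change is 0.358 mm (segment shortens).

|ΔL| ≈ 0.358 mm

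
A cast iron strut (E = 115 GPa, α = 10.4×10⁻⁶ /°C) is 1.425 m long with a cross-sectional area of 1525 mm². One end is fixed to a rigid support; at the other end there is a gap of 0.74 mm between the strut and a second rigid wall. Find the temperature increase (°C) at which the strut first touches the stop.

ΔT ≈ 49.9 °C

The gap closes when αΔT L = 0.74 mm, since the strut is still unstressed at that instant.
So ΔT = g/(αL) = 0.74/(10.4×10⁻⁶ × 1425) = 49.93 °C.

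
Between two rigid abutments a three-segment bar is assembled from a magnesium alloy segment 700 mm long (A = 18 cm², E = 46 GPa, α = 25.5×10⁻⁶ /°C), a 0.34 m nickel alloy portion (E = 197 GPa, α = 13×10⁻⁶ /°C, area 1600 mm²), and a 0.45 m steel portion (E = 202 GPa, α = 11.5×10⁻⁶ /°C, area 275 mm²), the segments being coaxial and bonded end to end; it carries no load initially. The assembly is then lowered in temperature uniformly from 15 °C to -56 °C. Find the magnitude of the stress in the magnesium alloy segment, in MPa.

Free thermal contraction of the whole bar: Σ αᵢΔT Lᵢ = 25.5×10⁻⁶×71×700 + 13×10⁻⁶×71×340 + 11.5×10⁻⁶×71×450 = 1.949 mm.
Since the ends are fixed, an axial force P builds up, equal in every segment, with P · Σ Lᵢ/(AᵢEᵢ) = δ_free.
The series flexibility is Σ Lᵢ/(AᵢEᵢ) = 700/(1800×46×10³) + 340/(1600×197×10³) + 450/(275×202×10³) = 1.763×10⁻⁵ mm/N.
So P = 1.949 / 1.763×10⁻⁵ = 110.5 kN, tensile.
σ_{magnesium alloy} = P / A = 110500 / 1800 = 61.39 MPa.

σ ≈ 61.4 MPa (tensile)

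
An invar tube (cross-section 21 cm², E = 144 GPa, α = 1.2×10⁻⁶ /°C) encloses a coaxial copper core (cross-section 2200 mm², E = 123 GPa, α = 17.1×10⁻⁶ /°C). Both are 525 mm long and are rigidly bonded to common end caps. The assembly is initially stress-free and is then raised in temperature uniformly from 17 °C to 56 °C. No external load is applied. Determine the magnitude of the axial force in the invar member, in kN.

P ≈ 88.6 kN (tensile in the invar)

The copper has the larger α, so on heating it would change length more than the invar if both were free. The rigid plates force a common final length, so the copper is put into compression and the invar into tension, with equal and opposite forces P (no external load).
Compatibility of the two members (thermal + elastic change equal): (α₁ − α₂)ΔT = P·[1/(A₁E₁) + 1/(A₂E₂)].
|α₁ − α₂|·ΔT = 15.9×10⁻⁶ × 39 = 0.0006201.
1/(A₁E₁) + 1/(A₂E₂) = 1/(2100×144×10³) + 1/(2200×123×10³) = 7.002×10⁻⁹ N⁻¹.
So P = 0.0006201 / 7.002×10⁻⁹ = 88.56 kN.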